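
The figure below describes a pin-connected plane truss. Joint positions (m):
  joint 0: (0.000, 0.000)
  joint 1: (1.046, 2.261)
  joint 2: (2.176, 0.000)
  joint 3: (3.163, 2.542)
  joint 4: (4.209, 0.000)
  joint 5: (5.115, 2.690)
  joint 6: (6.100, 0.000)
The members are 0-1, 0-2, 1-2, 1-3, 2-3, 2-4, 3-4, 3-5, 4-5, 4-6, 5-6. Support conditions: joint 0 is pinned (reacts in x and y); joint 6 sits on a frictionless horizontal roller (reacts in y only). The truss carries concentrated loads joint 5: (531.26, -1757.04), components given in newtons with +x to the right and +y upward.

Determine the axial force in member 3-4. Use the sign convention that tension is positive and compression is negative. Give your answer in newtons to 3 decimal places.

46.955

N=7 nodes, M=11 members, R=3 reactions → 2N=14, M+R=14
member 0 (0-1): L=2.4912, (cx,cy)=(0.4199,0.9076)
member 1 (0-2): L=2.1760, (cx,cy)=(1.0000,0.0000)
member 2 (1-2): L=2.5277, (cx,cy)=(0.4471,-0.8945)
member 3 (1-3): L=2.1356, (cx,cy)=(0.9913,0.1316)
member 4 (2-3): L=2.7269, (cx,cy)=(0.3620,0.9322)
member 5 (2-4): L=2.0330, (cx,cy)=(1.0000,0.0000)
member 6 (3-4): L=2.7488, (cx,cy)=(0.3805,-0.9248)
member 7 (3-5): L=1.9576, (cx,cy)=(0.9971,0.0756)
member 8 (4-5): L=2.8385, (cx,cy)=(0.3192,0.9477)
member 9 (4-6): L=1.8910, (cx,cy)=(1.0000,0.0000)
member 10 (5-6): L=2.8647, (cx,cy)=(0.3438,-0.9390)
solve A·x = −loads:
  F[0-1] = -54.4763 N (compression)
  F[0-2] = +554.1331 N (tension)
  F[1-2] = +48.6512 N (tension)
  F[1-3] = -45.0143 N (compression)
  F[2-3] = -46.6841 N (compression)
  F[2-4] = +592.7802 N (tension)
  F[3-4] = +46.9551 N (tension)
  F[3-5] = -79.6159 N (compression)
  F[4-5] = -45.8193 N (compression)
  F[4-6] = +625.2729 N (tension)
  F[5-6] = -1818.4768 N (compression)
  Rx@0 = -531.2600 N
  Ry@0 = +49.4418 N
  Ry@6 = +1707.5982 N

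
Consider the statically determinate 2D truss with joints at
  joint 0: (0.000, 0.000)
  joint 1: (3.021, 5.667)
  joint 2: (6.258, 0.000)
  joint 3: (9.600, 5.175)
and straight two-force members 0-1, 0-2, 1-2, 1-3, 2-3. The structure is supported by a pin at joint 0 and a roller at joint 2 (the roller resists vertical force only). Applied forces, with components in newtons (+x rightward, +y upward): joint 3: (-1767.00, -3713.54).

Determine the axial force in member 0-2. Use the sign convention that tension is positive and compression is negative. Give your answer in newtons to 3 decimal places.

-2045.250

N=4 nodes, M=5 members, R=3 reactions → 2N=8, M+R=8
member 0 (0-1): L=6.4219, (cx,cy)=(0.4704,0.8824)
member 1 (0-2): L=6.2580, (cx,cy)=(1.0000,0.0000)
member 2 (1-2): L=6.5263, (cx,cy)=(0.4960,-0.8683)
member 3 (1-3): L=6.5974, (cx,cy)=(0.9972,-0.0746)
member 4 (2-3): L=6.1603, (cx,cy)=(0.5425,0.8401)
solve A·x = −loads:
  F[0-1] = +591.4940 N (tension)
  F[0-2] = -2045.2497 N (compression)
  F[1-2] = -652.9654 N (compression)
  F[1-3] = +603.7956 N (tension)
  F[2-3] = -4366.9992 N (compression)
  Rx@0 = +1767.0000 N
  Ry@0 = -521.9600 N
  Ry@2 = +4235.5000 N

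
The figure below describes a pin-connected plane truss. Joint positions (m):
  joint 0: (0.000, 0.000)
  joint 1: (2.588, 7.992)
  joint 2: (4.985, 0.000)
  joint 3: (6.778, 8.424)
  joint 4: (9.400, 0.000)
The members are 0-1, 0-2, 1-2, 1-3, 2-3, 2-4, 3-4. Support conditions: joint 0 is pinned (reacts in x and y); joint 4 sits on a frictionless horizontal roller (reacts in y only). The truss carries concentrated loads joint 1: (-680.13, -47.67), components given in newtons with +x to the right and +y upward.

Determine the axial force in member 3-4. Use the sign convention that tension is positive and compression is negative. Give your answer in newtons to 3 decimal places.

N=5 nodes, M=7 members, R=3 reactions → 2N=10, M+R=10
member 0 (0-1): L=8.4006, (cx,cy)=(0.3081,0.9514)
member 1 (0-2): L=4.9850, (cx,cy)=(1.0000,0.0000)
member 2 (1-2): L=8.3437, (cx,cy)=(0.2873,-0.9578)
member 3 (1-3): L=4.2122, (cx,cy)=(0.9947,0.1026)
member 4 (2-3): L=8.6127, (cx,cy)=(0.2082,0.9781)
member 5 (2-4): L=4.4150, (cx,cy)=(1.0000,0.0000)
member 6 (3-4): L=8.8226, (cx,cy)=(0.2972,-0.9548)
solve A·x = −loads:
  F[0-1] = -644.1296 N (compression)
  F[0-2] = -481.6905 N (compression)
  F[1-2] = +622.5982 N (tension)
  F[1-3] = +304.4346 N (tension)
  F[2-3] = -609.7118 N (compression)
  F[2-4] = -175.8990 N (compression)
  F[3-4] = +591.8726 N (tension)
  Rx@0 = +680.1300 N
  Ry@0 = +612.8007 N
  Ry@4 = -565.1307 N

591.873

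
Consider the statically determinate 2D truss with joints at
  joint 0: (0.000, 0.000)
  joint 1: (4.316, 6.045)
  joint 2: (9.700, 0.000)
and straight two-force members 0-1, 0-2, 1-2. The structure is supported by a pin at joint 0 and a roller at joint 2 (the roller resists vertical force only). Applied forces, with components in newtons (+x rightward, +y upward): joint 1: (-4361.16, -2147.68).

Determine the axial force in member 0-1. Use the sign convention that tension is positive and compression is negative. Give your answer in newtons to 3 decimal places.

N=3 nodes, M=3 members, R=3 reactions → 2N=6, M+R=6
member 0 (0-1): L=7.4276, (cx,cy)=(0.5811,0.8139)
member 1 (0-2): L=9.7000, (cx,cy)=(1.0000,0.0000)
member 2 (1-2): L=8.0950, (cx,cy)=(0.6651,-0.7468)
solve A·x = −loads:
  F[0-1] = -4804.2290 N (compression)
  F[0-2] = -1569.5540 N (compression)
  F[1-2] = +2359.8782 N (tension)
  Rx@0 = +4361.1600 N
  Ry@0 = +3909.9300 N
  Ry@2 = -1762.2500 N

-4804.229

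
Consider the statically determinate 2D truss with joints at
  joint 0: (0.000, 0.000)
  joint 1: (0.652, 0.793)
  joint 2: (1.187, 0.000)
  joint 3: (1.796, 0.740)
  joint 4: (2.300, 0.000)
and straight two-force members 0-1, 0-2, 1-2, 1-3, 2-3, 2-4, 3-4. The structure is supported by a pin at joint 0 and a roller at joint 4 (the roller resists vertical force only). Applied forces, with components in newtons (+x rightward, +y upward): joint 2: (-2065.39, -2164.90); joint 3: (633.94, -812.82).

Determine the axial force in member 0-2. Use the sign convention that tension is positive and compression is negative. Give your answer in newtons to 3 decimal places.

-591.354

N=5 nodes, M=7 members, R=3 reactions → 2N=10, M+R=10
member 0 (0-1): L=1.0266, (cx,cy)=(0.6351,0.7724)
member 1 (0-2): L=1.1870, (cx,cy)=(1.0000,0.0000)
member 2 (1-2): L=0.9566, (cx,cy)=(0.5593,-0.8290)
member 3 (1-3): L=1.1452, (cx,cy)=(0.9989,-0.0463)
member 4 (2-3): L=0.9584, (cx,cy)=(0.6355,0.7721)
member 5 (2-4): L=1.1130, (cx,cy)=(1.0000,0.0000)
member 6 (3-4): L=0.8953, (cx,cy)=(0.5629,-0.8265)
solve A·x = −loads:
  F[0-1] = -1322.7937 N (compression)
  F[0-2] = -591.3536 N (compression)
  F[1-2] = +1320.7967 N (tension)
  F[1-3] = -1580.4788 N (compression)
  F[2-3] = +1385.7356 N (tension)
  F[2-4] = +1332.1581 N (tension)
  F[3-4] = -2366.5104 N (compression)
  Rx@0 = +1431.4500 N
  Ry@0 = +1021.7736 N
  Ry@4 = +1955.9464 N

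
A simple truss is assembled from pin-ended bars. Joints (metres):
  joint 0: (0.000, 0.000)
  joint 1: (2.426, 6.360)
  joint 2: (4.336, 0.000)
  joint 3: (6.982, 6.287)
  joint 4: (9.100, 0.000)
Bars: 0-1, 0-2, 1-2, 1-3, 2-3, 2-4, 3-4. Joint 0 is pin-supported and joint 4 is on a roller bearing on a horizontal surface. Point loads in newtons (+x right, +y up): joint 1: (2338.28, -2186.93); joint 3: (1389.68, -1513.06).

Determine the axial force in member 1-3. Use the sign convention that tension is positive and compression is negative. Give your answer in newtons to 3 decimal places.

-1252.561

N=5 nodes, M=7 members, R=3 reactions → 2N=10, M+R=10
member 0 (0-1): L=6.8070, (cx,cy)=(0.3564,0.9343)
member 1 (0-2): L=4.3360, (cx,cy)=(1.0000,0.0000)
member 2 (1-2): L=6.6406, (cx,cy)=(0.2876,-0.9577)
member 3 (1-3): L=4.5566, (cx,cy)=(0.9999,-0.0160)
member 4 (2-3): L=6.8211, (cx,cy)=(0.3879,0.9217)
member 5 (2-4): L=4.7640, (cx,cy)=(1.0000,0.0000)
member 6 (3-4): L=6.6342, (cx,cy)=(0.3193,-0.9477)
solve A·x = −loads:
  F[0-1] = +683.1153 N (tension)
  F[0-2] = +3484.4987 N (tension)
  F[1-2] = -2928.8858 N (compression)
  F[1-3] = -1252.5611 N (compression)
  F[2-3] = +3043.4337 N (tension)
  F[2-4] = +1461.4934 N (tension)
  F[3-4] = -4577.8115 N (compression)
  Rx@0 = -3727.9600 N
  Ry@0 = -638.2579 N
  Ry@4 = +4338.2479 N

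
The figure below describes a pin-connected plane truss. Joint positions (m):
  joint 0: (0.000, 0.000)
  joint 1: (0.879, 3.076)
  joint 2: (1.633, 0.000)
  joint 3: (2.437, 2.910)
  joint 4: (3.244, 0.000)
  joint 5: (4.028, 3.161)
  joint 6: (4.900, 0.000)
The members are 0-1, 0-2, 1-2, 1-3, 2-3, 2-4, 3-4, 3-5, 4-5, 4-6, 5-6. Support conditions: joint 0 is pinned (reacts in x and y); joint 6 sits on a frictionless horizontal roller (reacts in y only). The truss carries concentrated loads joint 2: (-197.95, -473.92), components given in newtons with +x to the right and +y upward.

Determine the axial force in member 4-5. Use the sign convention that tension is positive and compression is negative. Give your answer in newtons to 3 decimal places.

176.723

N=7 nodes, M=11 members, R=3 reactions → 2N=14, M+R=14
member 0 (0-1): L=3.1991, (cx,cy)=(0.2748,0.9615)
member 1 (0-2): L=1.6330, (cx,cy)=(1.0000,0.0000)
member 2 (1-2): L=3.1671, (cx,cy)=(0.2381,-0.9712)
member 3 (1-3): L=1.5668, (cx,cy)=(0.9944,-0.1059)
member 4 (2-3): L=3.0190, (cx,cy)=(0.2663,0.9639)
member 5 (2-4): L=1.6110, (cx,cy)=(1.0000,0.0000)
member 6 (3-4): L=3.0198, (cx,cy)=(0.2672,-0.9636)
member 7 (3-5): L=1.6107, (cx,cy)=(0.9878,0.1558)
member 8 (4-5): L=3.2568, (cx,cy)=(0.2407,0.9706)
member 9 (4-6): L=1.6560, (cx,cy)=(1.0000,0.0000)
member 10 (5-6): L=3.2791, (cx,cy)=(0.2659,-0.9640)
solve A·x = −loads:
  F[0-1] = -328.6271 N (compression)
  F[0-2] = -107.6556 N (compression)
  F[1-2] = +344.2290 N (tension)
  F[1-3] = -173.2218 N (compression)
  F[2-3] = +144.8185 N (tension)
  F[2-4] = +133.6800 N (tension)
  F[3-4] = -178.0000 N (compression)
  F[3-5] = -87.1774 N (compression)
  F[4-5] = +176.7234 N (tension)
  F[4-6] = +43.5700 N (tension)
  F[5-6] = -163.8406 N (compression)
  Rx@0 = +197.9500 N
  Ry@0 = +315.9789 N
  Ry@6 = +157.9411 N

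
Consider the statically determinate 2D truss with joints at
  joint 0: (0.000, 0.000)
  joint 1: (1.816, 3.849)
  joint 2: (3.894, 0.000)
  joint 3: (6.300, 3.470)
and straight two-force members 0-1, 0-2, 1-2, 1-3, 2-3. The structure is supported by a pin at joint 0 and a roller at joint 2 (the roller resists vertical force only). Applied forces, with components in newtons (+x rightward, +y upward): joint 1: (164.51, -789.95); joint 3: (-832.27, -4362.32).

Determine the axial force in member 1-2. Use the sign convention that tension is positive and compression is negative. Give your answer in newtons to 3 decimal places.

-3022.646

N=4 nodes, M=5 members, R=3 reactions → 2N=8, M+R=8
member 0 (0-1): L=4.2559, (cx,cy)=(0.4267,0.9044)
member 1 (0-2): L=3.8940, (cx,cy)=(1.0000,0.0000)
member 2 (1-2): L=4.3741, (cx,cy)=(0.4751,-0.8799)
member 3 (1-3): L=4.5000, (cx,cy)=(0.9964,-0.0842)
member 4 (2-3): L=4.2225, (cx,cy)=(0.5698,0.8218)
solve A·x = −loads:
  F[0-1] = +1873.9363 N (tension)
  F[0-2] = -1467.3725 N (compression)
  F[1-2] = -3022.6460 N (compression)
  F[1-3] = +2078.4482 N (tension)
  F[2-3] = -5095.3467 N (compression)
  Rx@0 = +667.7600 N
  Ry@0 = -1694.7735 N
  Ry@2 = +6847.0435 N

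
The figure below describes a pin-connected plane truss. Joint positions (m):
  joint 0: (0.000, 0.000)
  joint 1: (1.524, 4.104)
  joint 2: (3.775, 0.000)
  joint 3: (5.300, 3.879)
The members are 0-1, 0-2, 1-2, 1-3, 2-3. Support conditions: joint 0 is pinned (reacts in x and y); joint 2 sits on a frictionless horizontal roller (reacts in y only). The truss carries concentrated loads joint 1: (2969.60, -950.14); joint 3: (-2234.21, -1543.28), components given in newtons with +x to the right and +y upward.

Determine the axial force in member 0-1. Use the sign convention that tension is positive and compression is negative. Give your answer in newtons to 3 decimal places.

N=4 nodes, M=5 members, R=3 reactions → 2N=8, M+R=8
member 0 (0-1): L=4.3778, (cx,cy)=(0.3481,0.9375)
member 1 (0-2): L=3.7750, (cx,cy)=(1.0000,0.0000)
member 2 (1-2): L=4.6808, (cx,cy)=(0.4809,-0.8768)
member 3 (1-3): L=3.7827, (cx,cy)=(0.9982,-0.0595)
member 4 (2-3): L=4.1680, (cx,cy)=(0.3659,0.9307)
solve A·x = −loads:
  F[0-1] = +1055.5537 N (tension)
  F[0-2] = +367.9331 N (tension)
  F[1-2] = -2104.2044 N (compression)
  F[1-3] = -1593.0487 N (compression)
  F[2-3] = -1760.0787 N (compression)
  Rx@0 = -735.3900 N
  Ry@0 = -989.5297 N
  Ry@2 = +3482.9497 N

1055.554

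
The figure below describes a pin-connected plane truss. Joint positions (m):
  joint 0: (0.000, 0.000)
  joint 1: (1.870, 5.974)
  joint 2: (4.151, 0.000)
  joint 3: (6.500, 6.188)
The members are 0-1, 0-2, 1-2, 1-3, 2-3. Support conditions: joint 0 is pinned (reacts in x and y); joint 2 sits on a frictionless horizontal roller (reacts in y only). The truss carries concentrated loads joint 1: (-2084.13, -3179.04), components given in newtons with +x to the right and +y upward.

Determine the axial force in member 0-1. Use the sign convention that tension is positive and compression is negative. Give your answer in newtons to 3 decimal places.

-4973.420

N=4 nodes, M=5 members, R=3 reactions → 2N=8, M+R=8
member 0 (0-1): L=6.2598, (cx,cy)=(0.2987,0.9543)
member 1 (0-2): L=4.1510, (cx,cy)=(1.0000,0.0000)
member 2 (1-2): L=6.3947, (cx,cy)=(0.3567,-0.9342)
member 3 (1-3): L=4.6349, (cx,cy)=(0.9989,0.0462)
member 4 (2-3): L=6.6188, (cx,cy)=(0.3549,0.9349)
solve A·x = −loads:
  F[0-1] = -4973.4196 N (compression)
  F[0-2] = -598.4216 N (compression)
  F[1-2] = +1677.6416 N (tension)
  F[1-3] = -0.0000 N (compression)
  F[2-3] = -0.0000 N (compression)
  Rx@0 = +2084.1300 N
  Ry@0 = +4746.3221 N
  Ry@2 = -1567.2821 N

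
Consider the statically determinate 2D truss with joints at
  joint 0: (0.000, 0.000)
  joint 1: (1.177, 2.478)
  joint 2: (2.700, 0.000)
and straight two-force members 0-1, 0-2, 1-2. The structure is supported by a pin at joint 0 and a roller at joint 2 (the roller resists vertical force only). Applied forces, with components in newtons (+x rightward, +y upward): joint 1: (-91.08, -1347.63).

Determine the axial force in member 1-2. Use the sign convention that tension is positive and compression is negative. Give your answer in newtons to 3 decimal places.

N=3 nodes, M=3 members, R=3 reactions → 2N=6, M+R=6
member 0 (0-1): L=2.7433, (cx,cy)=(0.4290,0.9033)
member 1 (0-2): L=2.7000, (cx,cy)=(1.0000,0.0000)
member 2 (1-2): L=2.9086, (cx,cy)=(0.5236,-0.8520)
solve A·x = −loads:
  F[0-1] = -934.0958 N (compression)
  F[0-2] = +309.6863 N (tension)
  F[1-2] = -591.4358 N (compression)
  Rx@0 = +91.0800 N
  Ry@0 = +843.7543 N
  Ry@2 = +503.8757 N

-591.436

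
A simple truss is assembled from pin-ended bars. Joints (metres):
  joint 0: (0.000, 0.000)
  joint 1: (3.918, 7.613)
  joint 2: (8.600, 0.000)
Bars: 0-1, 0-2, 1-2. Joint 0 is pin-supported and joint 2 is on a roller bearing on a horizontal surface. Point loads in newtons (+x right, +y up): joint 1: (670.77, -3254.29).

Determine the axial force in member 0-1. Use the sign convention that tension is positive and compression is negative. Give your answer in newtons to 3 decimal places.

N=3 nodes, M=3 members, R=3 reactions → 2N=6, M+R=6
member 0 (0-1): L=8.5620, (cx,cy)=(0.4576,0.8892)
member 1 (0-2): L=8.6000, (cx,cy)=(1.0000,0.0000)
member 2 (1-2): L=8.9375, (cx,cy)=(0.5239,-0.8518)
solve A·x = −loads:
  F[0-1] = -1324.7469 N (compression)
  F[0-2] = +1276.9759 N (tension)
  F[1-2] = -2437.6274 N (compression)
  Rx@0 = -670.7700 N
  Ry@0 = +1177.9086 N
  Ry@2 = +2076.3814 N

-1324.747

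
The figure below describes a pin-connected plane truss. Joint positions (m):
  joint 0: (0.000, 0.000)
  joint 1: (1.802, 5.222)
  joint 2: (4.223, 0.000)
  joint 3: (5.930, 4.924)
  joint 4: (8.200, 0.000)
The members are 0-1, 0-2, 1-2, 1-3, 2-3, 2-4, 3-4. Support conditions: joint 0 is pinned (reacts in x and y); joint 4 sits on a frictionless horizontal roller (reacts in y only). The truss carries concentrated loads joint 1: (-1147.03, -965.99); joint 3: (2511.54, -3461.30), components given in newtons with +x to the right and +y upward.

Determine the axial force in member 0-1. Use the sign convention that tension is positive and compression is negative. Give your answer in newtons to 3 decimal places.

-988.269

N=5 nodes, M=7 members, R=3 reactions → 2N=10, M+R=10
member 0 (0-1): L=5.5242, (cx,cy)=(0.3262,0.9453)
member 1 (0-2): L=4.2230, (cx,cy)=(1.0000,0.0000)
member 2 (1-2): L=5.7559, (cx,cy)=(0.4206,-0.9072)
member 3 (1-3): L=4.1387, (cx,cy)=(0.9974,-0.0720)
member 4 (2-3): L=5.2115, (cx,cy)=(0.3275,0.9448)
member 5 (2-4): L=3.9770, (cx,cy)=(1.0000,0.0000)
member 6 (3-4): L=5.4221, (cx,cy)=(0.4187,-0.9081)
solve A·x = −loads:
  F[0-1] = -988.2685 N (compression)
  F[0-2] = +1686.8858 N (tension)
  F[1-2] = -104.1327 N (compression)
  F[1-3] = +870.7135 N (tension)
  F[2-3] = +99.9894 N (tension)
  F[2-4] = +1610.3354 N (tension)
  F[3-4] = -3846.3993 N (compression)
  Rx@0 = -1364.5100 N
  Ry@0 = +934.2101 N
  Ry@4 = +3493.0799 N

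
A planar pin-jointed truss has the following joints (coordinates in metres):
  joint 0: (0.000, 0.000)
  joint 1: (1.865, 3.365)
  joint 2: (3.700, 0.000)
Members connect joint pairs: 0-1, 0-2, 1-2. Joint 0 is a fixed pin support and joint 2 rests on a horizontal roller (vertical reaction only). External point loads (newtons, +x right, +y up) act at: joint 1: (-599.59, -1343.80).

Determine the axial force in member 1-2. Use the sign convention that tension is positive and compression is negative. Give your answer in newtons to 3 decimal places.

-150.402

N=3 nodes, M=3 members, R=3 reactions → 2N=6, M+R=6
member 0 (0-1): L=3.8473, (cx,cy)=(0.4848,0.8746)
member 1 (0-2): L=3.7000, (cx,cy)=(1.0000,0.0000)
member 2 (1-2): L=3.8328, (cx,cy)=(0.4788,-0.8779)
solve A·x = −loads:
  F[0-1] = -1385.4213 N (compression)
  F[0-2] = +72.0067 N (tension)
  F[1-2] = -150.4023 N (compression)
  Rx@0 = +599.5900 N
  Ry@0 = +1211.7550 N
  Ry@2 = +132.0450 N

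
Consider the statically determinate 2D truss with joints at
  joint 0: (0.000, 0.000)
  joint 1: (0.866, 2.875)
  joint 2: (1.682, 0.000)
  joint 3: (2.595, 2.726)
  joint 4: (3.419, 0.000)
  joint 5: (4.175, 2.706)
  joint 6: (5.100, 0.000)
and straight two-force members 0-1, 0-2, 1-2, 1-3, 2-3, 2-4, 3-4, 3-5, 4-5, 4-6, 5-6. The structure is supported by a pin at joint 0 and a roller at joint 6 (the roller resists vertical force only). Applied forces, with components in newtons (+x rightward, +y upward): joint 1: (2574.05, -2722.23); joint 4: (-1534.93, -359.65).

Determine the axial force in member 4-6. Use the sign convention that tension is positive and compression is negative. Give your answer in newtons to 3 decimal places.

736.448

N=7 nodes, M=11 members, R=3 reactions → 2N=14, M+R=14
member 0 (0-1): L=3.0026, (cx,cy)=(0.2884,0.9575)
member 1 (0-2): L=1.6820, (cx,cy)=(1.0000,0.0000)
member 2 (1-2): L=2.9886, (cx,cy)=(0.2730,-0.9620)
member 3 (1-3): L=1.7354, (cx,cy)=(0.9963,-0.0859)
member 4 (2-3): L=2.8748, (cx,cy)=(0.3176,0.9482)
member 5 (2-4): L=1.7370, (cx,cy)=(1.0000,0.0000)
member 6 (3-4): L=2.8478, (cx,cy)=(0.2893,-0.9572)
member 7 (3-5): L=1.5801, (cx,cy)=(0.9999,-0.0127)
member 8 (4-5): L=2.8096, (cx,cy)=(0.2691,0.9631)
member 9 (4-6): L=1.6810, (cx,cy)=(1.0000,0.0000)
member 10 (5-6): L=2.8597, (cx,cy)=(0.3235,-0.9462)
solve A·x = −loads:
  F[0-1] = -968.6327 N (compression)
  F[0-2] = +1318.4903 N (tension)
  F[1-2] = -1650.4058 N (compression)
  F[1-3] = -2411.6969 N (compression)
  F[2-3] = +1674.3764 N (tension)
  F[2-4] = +336.1060 N (tension)
  F[3-4] = -1857.3252 N (compression)
  F[3-5] = -1333.7358 N (compression)
  F[4-5] = +2219.3808 N (tension)
  F[4-6] = +736.4482 N (tension)
  F[5-6] = -2276.8039 N (compression)
  Rx@0 = -1039.1200 N
  Ry@0 = +927.4705 N
  Ry@6 = +2154.4095 N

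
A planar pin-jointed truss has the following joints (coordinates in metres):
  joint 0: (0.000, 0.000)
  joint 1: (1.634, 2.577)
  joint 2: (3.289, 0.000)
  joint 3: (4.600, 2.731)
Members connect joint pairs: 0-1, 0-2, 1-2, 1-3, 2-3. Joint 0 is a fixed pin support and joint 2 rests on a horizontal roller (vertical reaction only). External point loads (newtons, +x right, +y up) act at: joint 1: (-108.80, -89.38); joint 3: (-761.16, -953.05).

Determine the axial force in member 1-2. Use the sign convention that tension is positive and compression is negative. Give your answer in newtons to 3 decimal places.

N=4 nodes, M=5 members, R=3 reactions → 2N=8, M+R=8
member 0 (0-1): L=3.0514, (cx,cy)=(0.5355,0.8445)
member 1 (0-2): L=3.2890, (cx,cy)=(1.0000,0.0000)
member 2 (1-2): L=3.0627, (cx,cy)=(0.5404,-0.8414)
member 3 (1-3): L=2.9700, (cx,cy)=(0.9987,0.0519)
member 4 (2-3): L=3.0294, (cx,cy)=(0.4328,0.9015)
solve A·x = −loads:
  F[0-1] = -452.7444 N (compression)
  F[0-2] = -627.5170 N (compression)
  F[1-2] = +328.9791 N (tension)
  F[1-3] = -311.8356 N (compression)
  F[2-3] = -1039.2377 N (compression)
  Rx@0 = +869.9600 N
  Ry@0 = +382.3597 N
  Ry@2 = +660.0703 N

328.979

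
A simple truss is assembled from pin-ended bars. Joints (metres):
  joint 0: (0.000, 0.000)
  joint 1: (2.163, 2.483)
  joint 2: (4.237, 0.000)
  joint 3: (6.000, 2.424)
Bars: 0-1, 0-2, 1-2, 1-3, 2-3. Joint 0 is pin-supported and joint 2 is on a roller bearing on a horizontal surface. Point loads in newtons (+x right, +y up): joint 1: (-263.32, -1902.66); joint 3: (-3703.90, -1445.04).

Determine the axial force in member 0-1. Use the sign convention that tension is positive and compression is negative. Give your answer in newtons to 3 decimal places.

N=4 nodes, M=5 members, R=3 reactions → 2N=8, M+R=8
member 0 (0-1): L=3.2930, (cx,cy)=(0.6568,0.7540)
member 1 (0-2): L=4.2370, (cx,cy)=(1.0000,0.0000)
member 2 (1-2): L=3.2352, (cx,cy)=(0.6411,-0.7675)
member 3 (1-3): L=3.8375, (cx,cy)=(0.9999,-0.0154)
member 4 (2-3): L=2.9973, (cx,cy)=(0.5882,0.8087)
solve A·x = −loads:
  F[0-1] = -3452.6727 N (compression)
  F[0-2] = -1699.3403 N (compression)
  F[1-2] = +965.5908 N (tension)
  F[1-3] = -2623.8770 N (compression)
  F[2-3] = -1836.7030 N (compression)
  Rx@0 = +3967.2200 N
  Ry@0 = +2603.3959 N
  Ry@2 = +744.3041 N

-3452.673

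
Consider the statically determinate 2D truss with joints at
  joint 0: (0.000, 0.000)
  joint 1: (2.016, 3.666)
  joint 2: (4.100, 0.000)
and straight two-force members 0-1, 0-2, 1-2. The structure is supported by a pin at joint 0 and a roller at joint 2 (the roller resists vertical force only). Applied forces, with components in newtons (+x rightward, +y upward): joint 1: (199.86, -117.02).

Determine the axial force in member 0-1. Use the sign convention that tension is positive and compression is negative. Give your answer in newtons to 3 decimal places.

N=3 nodes, M=3 members, R=3 reactions → 2N=6, M+R=6
member 0 (0-1): L=4.1838, (cx,cy)=(0.4819,0.8762)
member 1 (0-2): L=4.1000, (cx,cy)=(1.0000,0.0000)
member 2 (1-2): L=4.2169, (cx,cy)=(0.4942,-0.8694)
solve A·x = −loads:
  F[0-1] = +136.0619 N (tension)
  F[0-2] = +134.2967 N (tension)
  F[1-2] = -271.7475 N (compression)
  Rx@0 = -199.8600 N
  Ry@0 = -119.2237 N
  Ry@2 = +236.2437 N

136.062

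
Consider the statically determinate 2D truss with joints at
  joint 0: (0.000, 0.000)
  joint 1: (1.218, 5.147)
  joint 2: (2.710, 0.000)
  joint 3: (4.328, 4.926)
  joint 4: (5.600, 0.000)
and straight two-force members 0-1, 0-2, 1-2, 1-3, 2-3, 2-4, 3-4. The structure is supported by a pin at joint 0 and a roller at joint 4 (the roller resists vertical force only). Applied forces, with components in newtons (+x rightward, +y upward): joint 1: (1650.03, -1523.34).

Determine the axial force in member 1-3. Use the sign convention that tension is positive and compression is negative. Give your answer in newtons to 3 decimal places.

N=5 nodes, M=7 members, R=3 reactions → 2N=10, M+R=10
member 0 (0-1): L=5.2892, (cx,cy)=(0.2303,0.9731)
member 1 (0-2): L=2.7100, (cx,cy)=(1.0000,0.0000)
member 2 (1-2): L=5.3589, (cx,cy)=(0.2784,-0.9605)
member 3 (1-3): L=3.1178, (cx,cy)=(0.9975,-0.0709)
member 4 (2-3): L=5.1849, (cx,cy)=(0.3121,0.9501)
member 5 (2-4): L=2.8900, (cx,cy)=(1.0000,0.0000)
member 6 (3-4): L=5.0876, (cx,cy)=(0.2500,-0.9682)
solve A·x = −loads:
  F[0-1] = +333.5041 N (tension)
  F[0-2] = +1573.2298 N (tension)
  F[1-2] = -1845.5720 N (compression)
  F[1-3] = -1062.0644 N (compression)
  F[2-3] = +1865.7706 N (tension)
  F[2-4] = +477.1629 N (tension)
  F[3-4] = -1908.4936 N (compression)
  Rx@0 = -1650.0300 N
  Ry@0 = -324.5408 N
  Ry@4 = +1847.8808 N

-1062.064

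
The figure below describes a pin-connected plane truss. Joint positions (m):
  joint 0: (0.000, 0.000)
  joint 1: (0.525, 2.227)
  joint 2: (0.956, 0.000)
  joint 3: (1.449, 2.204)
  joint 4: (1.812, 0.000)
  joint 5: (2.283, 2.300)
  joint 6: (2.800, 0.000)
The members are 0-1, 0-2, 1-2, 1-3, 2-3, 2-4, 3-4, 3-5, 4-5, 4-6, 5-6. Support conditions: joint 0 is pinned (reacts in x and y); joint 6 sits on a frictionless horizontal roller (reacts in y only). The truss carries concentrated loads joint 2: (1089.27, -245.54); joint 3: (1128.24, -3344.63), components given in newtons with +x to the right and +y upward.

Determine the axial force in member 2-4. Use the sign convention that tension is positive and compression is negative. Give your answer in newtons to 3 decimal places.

N=7 nodes, M=11 members, R=3 reactions → 2N=14, M+R=14
member 0 (0-1): L=2.2880, (cx,cy)=(0.2295,0.9733)
member 1 (0-2): L=0.9560, (cx,cy)=(1.0000,0.0000)
member 2 (1-2): L=2.2683, (cx,cy)=(0.1900,-0.9818)
member 3 (1-3): L=0.9243, (cx,cy)=(0.9997,-0.0249)
member 4 (2-3): L=2.2585, (cx,cy)=(0.2183,0.9759)
member 5 (2-4): L=0.8560, (cx,cy)=(1.0000,0.0000)
member 6 (3-4): L=2.2337, (cx,cy)=(0.1625,-0.9867)
member 7 (3-5): L=0.8395, (cx,cy)=(0.9934,0.1144)
member 8 (4-5): L=2.3477, (cx,cy)=(0.2006,0.9797)
member 9 (4-6): L=0.9880, (cx,cy)=(1.0000,0.0000)
member 10 (5-6): L=2.3574, (cx,cy)=(0.2193,-0.9757)
solve A·x = −loads:
  F[0-1] = -911.7288 N (compression)
  F[0-2] = +2426.7093 N (tension)
  F[1-2] = +913.5748 N (tension)
  F[1-3] = -382.9046 N (compression)
  F[2-3] = -667.4889 N (compression)
  F[2-4] = +1656.7321 N (tension)
  F[3-4] = -2877.8913 N (compression)
  F[3-5] = -1196.8941 N (compression)
  F[4-5] = +2898.5645 N (tension)
  F[4-6] = +607.5349 N (tension)
  F[5-6] = -2770.2067 N (compression)
  Rx@0 = -2217.5100 N
  Ry@0 = +887.4035 N
  Ry@6 = +2702.7665 N

1656.732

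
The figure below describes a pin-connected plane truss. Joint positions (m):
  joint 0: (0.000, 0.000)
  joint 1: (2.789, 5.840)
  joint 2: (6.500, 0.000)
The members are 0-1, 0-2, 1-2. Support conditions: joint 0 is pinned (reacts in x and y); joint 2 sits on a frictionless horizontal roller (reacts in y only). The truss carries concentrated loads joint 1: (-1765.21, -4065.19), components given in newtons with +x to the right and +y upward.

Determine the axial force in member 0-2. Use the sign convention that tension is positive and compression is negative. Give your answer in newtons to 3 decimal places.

N=3 nodes, M=3 members, R=3 reactions → 2N=6, M+R=6
member 0 (0-1): L=6.4718, (cx,cy)=(0.4309,0.9024)
member 1 (0-2): L=6.5000, (cx,cy)=(1.0000,0.0000)
member 2 (1-2): L=6.9193, (cx,cy)=(0.5363,-0.8440)
solve A·x = −loads:
  F[0-1] = -4329.5462 N (compression)
  F[0-2] = +100.5947 N (tension)
  F[1-2] = -187.5635 N (compression)
  Rx@0 = +1765.2100 N
  Ry@0 = +3906.8841 N
  Ry@2 = +158.3059 N

100.595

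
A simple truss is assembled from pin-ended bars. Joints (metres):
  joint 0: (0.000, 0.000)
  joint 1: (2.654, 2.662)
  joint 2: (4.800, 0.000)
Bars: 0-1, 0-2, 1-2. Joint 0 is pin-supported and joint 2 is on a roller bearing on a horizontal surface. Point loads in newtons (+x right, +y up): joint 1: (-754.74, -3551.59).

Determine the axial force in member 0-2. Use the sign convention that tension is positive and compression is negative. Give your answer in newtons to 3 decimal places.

1245.653

N=3 nodes, M=3 members, R=3 reactions → 2N=6, M+R=6
member 0 (0-1): L=3.7590, (cx,cy)=(0.7060,0.7082)
member 1 (0-2): L=4.8000, (cx,cy)=(1.0000,0.0000)
member 2 (1-2): L=3.4193, (cx,cy)=(0.6276,-0.7785)
solve A·x = −loads:
  F[0-1] = -2833.2500 N (compression)
  F[0-2] = +1245.6531 N (tension)
  F[1-2] = -1984.7400 N (compression)
  Rx@0 = +754.7400 N
  Ry@0 = +2006.4229 N
  Ry@2 = +1545.1671 N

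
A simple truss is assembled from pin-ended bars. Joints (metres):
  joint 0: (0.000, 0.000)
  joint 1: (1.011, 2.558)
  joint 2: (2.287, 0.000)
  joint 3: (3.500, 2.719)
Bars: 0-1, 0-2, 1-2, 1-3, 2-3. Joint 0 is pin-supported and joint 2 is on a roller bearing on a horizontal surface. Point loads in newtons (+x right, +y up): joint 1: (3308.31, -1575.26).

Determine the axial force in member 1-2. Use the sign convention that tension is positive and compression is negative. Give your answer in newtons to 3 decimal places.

N=4 nodes, M=5 members, R=3 reactions → 2N=8, M+R=8
member 0 (0-1): L=2.7505, (cx,cy)=(0.3676,0.9300)
member 1 (0-2): L=2.2870, (cx,cy)=(1.0000,0.0000)
member 2 (1-2): L=2.8586, (cx,cy)=(0.4464,-0.8948)
member 3 (1-3): L=2.4942, (cx,cy)=(0.9979,0.0645)
member 4 (2-3): L=2.9773, (cx,cy)=(0.4074,0.9132)
solve A·x = −loads:
  F[0-1] = +3033.8082 N (tension)
  F[0-2] = +2193.1918 N (tension)
  F[1-2] = -4913.3522 N (compression)
  F[1-3] = -0.0000 N (compression)
  F[2-3] = -0.0000 N (compression)
  Rx@0 = -3308.3100 N
  Ry@0 = -2821.4365 N
  Ry@2 = +4396.6965 N

-4913.352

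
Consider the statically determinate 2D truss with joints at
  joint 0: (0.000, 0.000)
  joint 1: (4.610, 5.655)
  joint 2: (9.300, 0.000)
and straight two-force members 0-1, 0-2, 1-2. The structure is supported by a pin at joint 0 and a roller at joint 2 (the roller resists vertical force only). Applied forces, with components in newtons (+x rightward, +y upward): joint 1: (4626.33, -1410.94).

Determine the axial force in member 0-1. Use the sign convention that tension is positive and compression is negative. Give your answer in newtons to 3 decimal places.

N=3 nodes, M=3 members, R=3 reactions → 2N=6, M+R=6
member 0 (0-1): L=7.2960, (cx,cy)=(0.6319,0.7751)
member 1 (0-2): L=9.3000, (cx,cy)=(1.0000,0.0000)
member 2 (1-2): L=7.3468, (cx,cy)=(0.6384,-0.7697)
solve A·x = −loads:
  F[0-1] = +2711.4011 N (tension)
  F[0-2] = +2913.1150 N (tension)
  F[1-2] = -4563.3272 N (compression)
  Rx@0 = -4626.3300 N
  Ry@0 = -2101.5686 N
  Ry@2 = +3512.5086 N

2711.401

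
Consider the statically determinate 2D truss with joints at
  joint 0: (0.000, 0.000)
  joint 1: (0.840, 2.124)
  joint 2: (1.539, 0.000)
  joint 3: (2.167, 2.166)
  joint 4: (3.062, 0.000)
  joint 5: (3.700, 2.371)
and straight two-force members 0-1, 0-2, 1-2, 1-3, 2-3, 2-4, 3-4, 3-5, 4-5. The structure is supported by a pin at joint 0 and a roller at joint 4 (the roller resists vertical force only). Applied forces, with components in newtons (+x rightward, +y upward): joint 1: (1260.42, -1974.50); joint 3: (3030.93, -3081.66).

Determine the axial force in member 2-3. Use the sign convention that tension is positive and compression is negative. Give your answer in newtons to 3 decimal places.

N=6 nodes, M=9 members, R=3 reactions → 2N=12, M+R=12
member 0 (0-1): L=2.2841, (cx,cy)=(0.3678,0.9299)
member 1 (0-2): L=1.5390, (cx,cy)=(1.0000,0.0000)
member 2 (1-2): L=2.2361, (cx,cy)=(0.3126,-0.9499)
member 3 (1-3): L=1.3277, (cx,cy)=(0.9995,0.0316)
member 4 (2-3): L=2.2552, (cx,cy)=(0.2785,0.9604)
member 5 (2-4): L=1.5230, (cx,cy)=(1.0000,0.0000)
member 6 (3-4): L=2.3436, (cx,cy)=(0.3819,-0.9242)
member 7 (3-5): L=1.5466, (cx,cy)=(0.9912,0.1325)
member 8 (4-5): L=2.4553, (cx,cy)=(0.2598,0.9657)
solve A·x = −loads:
  F[0-1] = +736.3535 N (tension)
  F[0-2] = +4020.5453 N (tension)
  F[1-2] = -2803.3266 N (compression)
  F[1-3] = -113.3436 N (compression)
  F[2-3] = +2772.4988 N (tension)
  F[2-4] = +2372.1670 N (tension)
  F[3-4] = -6211.6997 N (compression)
  F[3-5] = -0.0000 N (compression)
  F[4-5] = -0.0000 N (compression)
  Rx@0 = -4291.3500 N
  Ry@0 = -684.7491 N
  Ry@4 = +5740.9091 N

2772.499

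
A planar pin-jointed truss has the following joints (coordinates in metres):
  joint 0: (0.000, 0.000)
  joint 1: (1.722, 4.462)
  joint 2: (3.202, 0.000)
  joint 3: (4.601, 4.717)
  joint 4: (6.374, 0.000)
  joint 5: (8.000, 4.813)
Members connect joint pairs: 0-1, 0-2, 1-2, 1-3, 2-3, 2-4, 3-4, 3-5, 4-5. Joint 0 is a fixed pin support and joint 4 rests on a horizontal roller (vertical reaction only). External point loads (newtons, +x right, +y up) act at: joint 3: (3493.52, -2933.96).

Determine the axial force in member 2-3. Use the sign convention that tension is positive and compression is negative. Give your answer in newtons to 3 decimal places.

N=6 nodes, M=9 members, R=3 reactions → 2N=12, M+R=12
member 0 (0-1): L=4.7828, (cx,cy)=(0.3600,0.9329)
member 1 (0-2): L=3.2020, (cx,cy)=(1.0000,0.0000)
member 2 (1-2): L=4.7010, (cx,cy)=(0.3148,-0.9492)
member 3 (1-3): L=2.8903, (cx,cy)=(0.9961,0.0882)
member 4 (2-3): L=4.9201, (cx,cy)=(0.2843,0.9587)
member 5 (2-4): L=3.1720, (cx,cy)=(1.0000,0.0000)
member 6 (3-4): L=5.0392, (cx,cy)=(0.3518,-0.9361)
member 7 (3-5): L=3.4004, (cx,cy)=(0.9996,0.0282)
member 8 (4-5): L=5.0802, (cx,cy)=(0.3201,0.9474)
solve A·x = −loads:
  F[0-1] = +1896.4037 N (tension)
  F[0-2] = +2810.7318 N (tension)
  F[1-2] = -1748.9099 N (compression)
  F[1-3] = +1238.2146 N (tension)
  F[2-3] = +1731.4487 N (tension)
  F[2-4] = +1767.8063 N (tension)
  F[3-4] = -5024.4465 N (compression)
  F[3-5] = +0.0000 N (tension)
  F[4-5] = -0.0000 N (compression)
  Rx@0 = -3493.5200 N
  Ry@0 = -1769.2223 N
  Ry@4 = +4703.1823 N

1731.449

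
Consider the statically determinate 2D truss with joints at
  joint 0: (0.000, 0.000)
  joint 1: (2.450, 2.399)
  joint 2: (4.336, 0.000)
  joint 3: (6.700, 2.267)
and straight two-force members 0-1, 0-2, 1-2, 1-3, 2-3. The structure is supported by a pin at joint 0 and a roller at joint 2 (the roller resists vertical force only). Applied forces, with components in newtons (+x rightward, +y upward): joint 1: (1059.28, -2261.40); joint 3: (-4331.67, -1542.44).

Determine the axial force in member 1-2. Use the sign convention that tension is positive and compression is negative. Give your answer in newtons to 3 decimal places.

N=4 nodes, M=5 members, R=3 reactions → 2N=8, M+R=8
member 0 (0-1): L=3.4290, (cx,cy)=(0.7145,0.6996)
member 1 (0-2): L=4.3360, (cx,cy)=(1.0000,0.0000)
member 2 (1-2): L=3.0516, (cx,cy)=(0.6180,-0.7861)
member 3 (1-3): L=4.2520, (cx,cy)=(0.9995,-0.0310)
member 4 (2-3): L=3.2753, (cx,cy)=(0.7218,0.6921)
solve A·x = −loads:
  F[0-1] = -2603.2949 N (compression)
  F[0-2] = -1412.3245 N (compression)
  F[1-2] = -455.5470 N (compression)
  F[1-3] = -2639.0719 N (compression)
  F[2-3] = -2346.8626 N (compression)
  Rx@0 = +3272.3900 N
  Ry@0 = +1821.3458 N
  Ry@2 = +1982.4942 N

-455.547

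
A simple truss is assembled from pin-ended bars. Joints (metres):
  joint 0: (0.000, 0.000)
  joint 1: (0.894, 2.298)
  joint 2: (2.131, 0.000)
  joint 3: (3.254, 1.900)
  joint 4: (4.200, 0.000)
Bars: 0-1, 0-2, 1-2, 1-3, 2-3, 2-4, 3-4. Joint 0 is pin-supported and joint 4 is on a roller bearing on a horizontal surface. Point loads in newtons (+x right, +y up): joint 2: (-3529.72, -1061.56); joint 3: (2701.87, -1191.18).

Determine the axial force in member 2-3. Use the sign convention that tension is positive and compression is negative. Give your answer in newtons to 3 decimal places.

1819.932

N=5 nodes, M=7 members, R=3 reactions → 2N=10, M+R=10
member 0 (0-1): L=2.4658, (cx,cy)=(0.3626,0.9320)
member 1 (0-2): L=2.1310, (cx,cy)=(1.0000,0.0000)
member 2 (1-2): L=2.6098, (cx,cy)=(0.4740,-0.8805)
member 3 (1-3): L=2.3933, (cx,cy)=(0.9861,-0.1663)
member 4 (2-3): L=2.2071, (cx,cy)=(0.5088,0.8609)
member 5 (2-4): L=2.0690, (cx,cy)=(1.0000,0.0000)
member 6 (3-4): L=2.1225, (cx,cy)=(0.4457,-0.8952)
solve A·x = −loads:
  F[0-1] = +462.4997 N (tension)
  F[0-2] = -995.5356 N (compression)
  F[1-2] = -573.7087 N (compression)
  F[1-3] = +445.8229 N (tension)
  F[2-3] = +1819.9320 N (tension)
  F[2-4] = +1336.2353 N (tension)
  F[3-4] = -2998.0244 N (compression)
  Rx@0 = +827.8500 N
  Ry@0 = -431.0307 N
  Ry@4 = +2683.7707 N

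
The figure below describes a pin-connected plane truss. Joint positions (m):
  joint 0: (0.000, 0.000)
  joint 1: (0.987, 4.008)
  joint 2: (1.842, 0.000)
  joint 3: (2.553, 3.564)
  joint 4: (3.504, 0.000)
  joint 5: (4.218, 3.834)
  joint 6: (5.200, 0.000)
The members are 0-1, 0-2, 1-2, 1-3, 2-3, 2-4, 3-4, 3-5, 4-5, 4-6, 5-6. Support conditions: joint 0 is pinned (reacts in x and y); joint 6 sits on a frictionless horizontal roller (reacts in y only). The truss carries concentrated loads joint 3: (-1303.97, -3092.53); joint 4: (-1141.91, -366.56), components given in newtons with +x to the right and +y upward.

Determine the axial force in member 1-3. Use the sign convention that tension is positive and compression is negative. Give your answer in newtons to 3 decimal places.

N=7 nodes, M=11 members, R=3 reactions → 2N=14, M+R=14
member 0 (0-1): L=4.1277, (cx,cy)=(0.2391,0.9710)
member 1 (0-2): L=1.8420, (cx,cy)=(1.0000,0.0000)
member 2 (1-2): L=4.0982, (cx,cy)=(0.2086,-0.9780)
member 3 (1-3): L=1.6277, (cx,cy)=(0.9621,-0.2728)
member 4 (2-3): L=3.6342, (cx,cy)=(0.1956,0.9807)
member 5 (2-4): L=1.6620, (cx,cy)=(1.0000,0.0000)
member 6 (3-4): L=3.6887, (cx,cy)=(0.2578,-0.9662)
member 7 (3-5): L=1.6867, (cx,cy)=(0.9871,0.1601)
member 8 (4-5): L=3.8999, (cx,cy)=(0.1831,0.9831)
member 9 (4-6): L=1.6960, (cx,cy)=(1.0000,0.0000)
member 10 (5-6): L=3.9578, (cx,cy)=(0.2481,-0.9687)
solve A·x = −loads:
  F[0-1] = -2664.7943 N (compression)
  F[0-2] = -1808.6906 N (compression)
  F[1-2] = +3012.6484 N (tension)
  F[1-3] = -1315.6056 N (compression)
  F[2-3] = -3004.4124 N (compression)
  F[2-4] = -592.3815 N (compression)
  F[3-4] = -589.4333 N (compression)
  F[3-5] = -402.7574 N (compression)
  F[4-5] = +952.1608 N (tension)
  F[4-6] = +223.2417 N (tension)
  F[5-6] = -899.7326 N (compression)
  Rx@0 = +2445.8800 N
  Ry@0 = +2587.4926 N
  Ry@6 = +871.5974 N

-1315.606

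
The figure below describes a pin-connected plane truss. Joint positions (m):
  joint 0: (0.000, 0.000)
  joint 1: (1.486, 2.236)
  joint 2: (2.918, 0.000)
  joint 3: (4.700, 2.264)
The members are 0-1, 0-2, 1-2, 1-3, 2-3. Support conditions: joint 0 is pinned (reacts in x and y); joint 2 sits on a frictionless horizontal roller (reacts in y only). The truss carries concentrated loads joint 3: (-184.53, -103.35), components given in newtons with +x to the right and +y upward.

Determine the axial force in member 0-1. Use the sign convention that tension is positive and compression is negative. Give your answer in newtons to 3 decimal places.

N=4 nodes, M=5 members, R=3 reactions → 2N=8, M+R=8
member 0 (0-1): L=2.6848, (cx,cy)=(0.5535,0.8329)
member 1 (0-2): L=2.9180, (cx,cy)=(1.0000,0.0000)
member 2 (1-2): L=2.6552, (cx,cy)=(0.5393,-0.8421)
member 3 (1-3): L=3.2141, (cx,cy)=(1.0000,0.0087)
member 4 (2-3): L=2.8812, (cx,cy)=(0.6185,0.7858)
solve A·x = −loads:
  F[0-1] = -96.1239 N (compression)
  F[0-2] = -131.3258 N (compression)
  F[1-2] = +93.9926 N (tension)
  F[1-3] = -103.8993 N (compression)
  F[2-3] = -130.3721 N (compression)
  Rx@0 = +184.5300 N
  Ry@0 = +80.0570 N
  Ry@2 = +23.2930 N

-96.124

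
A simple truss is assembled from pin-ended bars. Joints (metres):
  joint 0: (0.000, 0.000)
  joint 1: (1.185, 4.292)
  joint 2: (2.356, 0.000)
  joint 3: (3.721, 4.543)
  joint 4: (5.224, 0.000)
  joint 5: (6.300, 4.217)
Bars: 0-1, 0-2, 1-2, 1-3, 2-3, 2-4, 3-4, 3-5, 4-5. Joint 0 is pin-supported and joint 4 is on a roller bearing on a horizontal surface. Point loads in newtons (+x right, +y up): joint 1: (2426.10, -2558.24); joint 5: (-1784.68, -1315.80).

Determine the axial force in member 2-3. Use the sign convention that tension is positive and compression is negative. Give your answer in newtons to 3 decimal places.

N=6 nodes, M=9 members, R=3 reactions → 2N=12, M+R=12
member 0 (0-1): L=4.4526, (cx,cy)=(0.2661,0.9639)
member 1 (0-2): L=2.3560, (cx,cy)=(1.0000,0.0000)
member 2 (1-2): L=4.4489, (cx,cy)=(0.2632,-0.9647)
member 3 (1-3): L=2.5484, (cx,cy)=(0.9951,0.0985)
member 4 (2-3): L=4.7436, (cx,cy)=(0.2878,0.9577)
member 5 (2-4): L=2.8680, (cx,cy)=(1.0000,0.0000)
member 6 (3-4): L=4.7852, (cx,cy)=(0.3141,-0.9494)
member 7 (3-5): L=2.5995, (cx,cy)=(0.9921,-0.1254)
member 8 (4-5): L=4.3521, (cx,cy)=(0.2472,0.9690)
solve A·x = −loads:
  F[0-1] = -1197.4956 N (compression)
  F[0-2] = +960.1187 N (tension)
  F[1-2] = -1691.1748 N (compression)
  F[1-3] = -2310.8967 N (compression)
  F[2-3] = +1703.5950 N (tension)
  F[2-4] = +24.7641 N (tension)
  F[3-4] = -1291.8805 N (compression)
  F[3-5] = -1414.8402 N (compression)
  F[4-5] = -1541.0741 N (compression)
  Rx@0 = -641.4200 N
  Ry@0 = +1154.3080 N
  Ry@4 = +2719.7320 N

1703.595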